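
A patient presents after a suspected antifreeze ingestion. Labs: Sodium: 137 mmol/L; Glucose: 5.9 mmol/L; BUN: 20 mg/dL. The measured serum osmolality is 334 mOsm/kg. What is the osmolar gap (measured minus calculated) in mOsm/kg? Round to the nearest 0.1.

47.0 mOsm/kg

Calculated osmolality = 2·Na + glucose + BUN/2.8
= 2·137 + 5.9 + 20/2.8
= 274 + 5.90 + 7.14
= 287.04 mOsm/kg ≈ 287.0 mOsm/kg
Osmolar gap = measured − calculated = 334 − 287.0 = 47.0 mOsm/kg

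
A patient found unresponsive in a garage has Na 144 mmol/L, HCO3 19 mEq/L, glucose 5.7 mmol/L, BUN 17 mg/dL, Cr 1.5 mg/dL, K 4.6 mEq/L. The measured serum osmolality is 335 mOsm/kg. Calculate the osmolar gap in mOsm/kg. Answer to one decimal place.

Calculated osmolality = 2·Na + glucose + BUN/2.8
= 2·144 + 5.7 + 17/2.8
= 288 + 5.70 + 6.07
= 299.77 mOsm/kg ≈ 299.8 mOsm/kg
Osmolar gap = measured − calculated = 335 − 299.8 = 35.2 mOsm/kg

35.2 mOsm/kg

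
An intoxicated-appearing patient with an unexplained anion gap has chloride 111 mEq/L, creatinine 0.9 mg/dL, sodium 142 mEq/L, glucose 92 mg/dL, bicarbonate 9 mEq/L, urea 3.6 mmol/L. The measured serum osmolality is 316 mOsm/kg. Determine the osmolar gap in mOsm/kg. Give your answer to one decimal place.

23.3 mOsm/kg

Calculated osmolality = 2·Na + glucose/18 + urea
= 2·142 + 92/18 + 3.6
= 284 + 5.11 + 3.60
= 292.71 mOsm/kg ≈ 292.7 mOsm/kg
Osmolar gap = measured − calculated = 316 − 292.7 = 23.3 mOsm/kg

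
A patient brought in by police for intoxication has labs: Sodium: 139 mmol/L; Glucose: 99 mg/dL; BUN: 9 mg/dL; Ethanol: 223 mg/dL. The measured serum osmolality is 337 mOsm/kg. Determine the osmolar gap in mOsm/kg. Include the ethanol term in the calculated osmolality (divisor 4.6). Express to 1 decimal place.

1.8 mOsm/kg

Calculated osmolality = 2·Na + glucose/18 + BUN/2.8 + ethanol/4.6
= 2·139 + 99/18 + 9/2.8 + 223/4.6
= 278 + 5.50 + 3.21 + 48.48
= 335.19 mOsm/kg ≈ 335.2 mOsm/kg
Osmolar gap = measured − calculated = 337 − 335.2 = 1.8 mOsm/kg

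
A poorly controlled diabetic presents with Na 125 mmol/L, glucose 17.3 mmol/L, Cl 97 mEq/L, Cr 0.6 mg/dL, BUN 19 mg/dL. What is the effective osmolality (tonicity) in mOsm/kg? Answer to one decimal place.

267.3 mOsm/kg

Effective osmolality excludes urea (freely permeant across cell membranes):
2·Na + glucose
= 2·125 + 17.3
= 250 + 17.3
= 267.3 mOsm/kg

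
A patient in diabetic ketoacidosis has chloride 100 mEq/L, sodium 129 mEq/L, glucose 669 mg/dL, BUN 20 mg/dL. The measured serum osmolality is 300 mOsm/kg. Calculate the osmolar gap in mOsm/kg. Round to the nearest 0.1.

-2.3 mOsm/kg

Calculated osmolality = 2·Na + glucose/18 + BUN/2.8
= 2·129 + 669/18 + 20/2.8
= 258 + 37.17 + 7.14
= 302.31 mOsm/kg ≈ 302.3 mOsm/kg
Osmolar gap = measured − calculated = 300 − 302.3 = -2.3 mOsm/kg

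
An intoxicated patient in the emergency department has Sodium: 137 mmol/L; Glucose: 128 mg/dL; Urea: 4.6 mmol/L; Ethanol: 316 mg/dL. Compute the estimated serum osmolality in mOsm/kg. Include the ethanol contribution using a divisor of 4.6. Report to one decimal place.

Calculated osmolality = 2·Na + glucose/18 + urea + ethanol/4.6
= 2·137 + 128/18 + 4.6 + 316/4.6
= 274 + 7.11 + 4.60 + 68.70
= 354.41 mOsm/kg

354.4 mOsm/kg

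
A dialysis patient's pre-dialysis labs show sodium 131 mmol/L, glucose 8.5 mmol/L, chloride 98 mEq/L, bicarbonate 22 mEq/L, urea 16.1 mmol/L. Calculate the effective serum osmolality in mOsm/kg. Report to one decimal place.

Effective osmolality excludes urea (freely permeant across cell membranes):
2·Na + glucose
= 2·131 + 8.5
= 262 + 8.5
= 270.5 mOsm/kg

270.5 mOsm/kg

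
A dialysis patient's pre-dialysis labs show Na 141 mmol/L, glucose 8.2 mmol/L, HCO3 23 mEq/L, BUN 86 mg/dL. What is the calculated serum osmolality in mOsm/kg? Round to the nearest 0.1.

Calculated osmolality = 2·Na + glucose + BUN/2.8
= 2·141 + 8.2 + 86/2.8
= 282 + 8.20 + 30.71
= 320.91 mOsm/kg

320.9 mOsm/kg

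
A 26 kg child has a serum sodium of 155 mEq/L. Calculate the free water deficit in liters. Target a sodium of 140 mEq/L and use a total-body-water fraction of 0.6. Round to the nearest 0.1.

1.7 L

TBW = 0.6 · 26 = 15.6 L
Free water deficit = TBW · (Na/140 − 1)
= 15.6 · (155/140 − 1)
= 15.6 · 0.1071
= 1.67 L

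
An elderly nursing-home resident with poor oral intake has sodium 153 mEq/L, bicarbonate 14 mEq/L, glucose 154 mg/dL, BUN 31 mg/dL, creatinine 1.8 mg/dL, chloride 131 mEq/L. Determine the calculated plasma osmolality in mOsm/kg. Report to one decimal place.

325.6 mOsm/kg

Calculated osmolality = 2·Na + glucose/18 + BUN/2.8
= 2·153 + 154/18 + 31/2.8
= 306 + 8.56 + 11.07
= 325.63 mOsm/kg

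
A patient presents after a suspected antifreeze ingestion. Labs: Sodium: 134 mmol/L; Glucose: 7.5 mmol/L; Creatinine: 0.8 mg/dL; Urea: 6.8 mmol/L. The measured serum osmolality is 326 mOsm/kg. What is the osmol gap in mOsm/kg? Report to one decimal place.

43.7 mOsm/kg

Calculated osmolality = 2·Na + glucose + urea
= 2·134 + 7.5 + 6.8
= 268 + 7.50 + 6.80
= 282.3 mOsm/kg ≈ 282.3 mOsm/kg
Osmolar gap = measured − calculated = 326 − 282.3 = 43.7 mOsm/kg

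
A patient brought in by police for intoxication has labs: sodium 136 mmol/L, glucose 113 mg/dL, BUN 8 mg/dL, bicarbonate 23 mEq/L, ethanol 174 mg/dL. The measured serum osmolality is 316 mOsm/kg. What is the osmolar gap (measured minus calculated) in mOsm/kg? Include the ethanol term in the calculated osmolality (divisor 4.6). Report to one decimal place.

Calculated osmolality = 2·Na + glucose/18 + BUN/2.8 + ethanol/4.6
= 2·136 + 113/18 + 8/2.8 + 174/4.6
= 272 + 6.28 + 2.86 + 37.83
= 318.97 mOsm/kg ≈ 319.0 mOsm/kg
Osmolar gap = measured − calculated = 316 − 319.0 = -3.0 mOsm/kg

-3.0 mOsm/kg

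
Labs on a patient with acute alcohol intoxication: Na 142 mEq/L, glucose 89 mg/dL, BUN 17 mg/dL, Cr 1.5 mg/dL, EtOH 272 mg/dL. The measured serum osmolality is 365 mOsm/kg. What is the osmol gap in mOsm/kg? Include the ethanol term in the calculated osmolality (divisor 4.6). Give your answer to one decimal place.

10.9 mOsm/kg

Calculated osmolality = 2·Na + glucose/18 + BUN/2.8 + ethanol/4.6
= 2·142 + 89/18 + 17/2.8 + 272/4.6
= 284 + 4.94 + 6.07 + 59.13
= 354.14 mOsm/kg ≈ 354.1 mOsm/kg
Osmolar gap = measured − calculated = 365 − 354.1 = 10.9 mOsm/kg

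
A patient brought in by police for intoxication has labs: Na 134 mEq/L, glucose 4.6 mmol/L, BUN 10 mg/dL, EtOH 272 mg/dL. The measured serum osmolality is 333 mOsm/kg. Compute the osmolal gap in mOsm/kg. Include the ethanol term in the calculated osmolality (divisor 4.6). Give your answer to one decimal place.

-2.3 mOsm/kg

Calculated osmolality = 2·Na + glucose + BUN/2.8 + ethanol/4.6
= 2·134 + 4.6 + 10/2.8 + 272/4.6
= 268 + 4.60 + 3.57 + 59.13
= 335.3 mOsm/kg ≈ 335.3 mOsm/kg
Osmolar gap = measured − calculated = 333 − 335.3 = -2.3 mOsm/kg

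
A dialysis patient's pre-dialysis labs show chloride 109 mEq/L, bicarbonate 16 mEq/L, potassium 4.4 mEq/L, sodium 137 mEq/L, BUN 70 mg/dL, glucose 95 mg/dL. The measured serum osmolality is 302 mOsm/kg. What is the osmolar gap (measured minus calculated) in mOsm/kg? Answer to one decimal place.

Calculated osmolality = 2·Na + glucose/18 + BUN/2.8
= 2·137 + 95/18 + 70/2.8
= 274 + 5.28 + 25
= 304.28 mOsm/kg ≈ 304.3 mOsm/kg
Osmolar gap = measured − calculated = 302 − 304.3 = -2.3 mOsm/kg

-2.3 mOsm/kg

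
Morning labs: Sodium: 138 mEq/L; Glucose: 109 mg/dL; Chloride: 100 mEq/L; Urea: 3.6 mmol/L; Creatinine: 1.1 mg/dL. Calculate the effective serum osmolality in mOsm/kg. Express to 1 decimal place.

282.1 mOsm/kg

Effective osmolality excludes urea (freely permeant across cell membranes):
2·Na + glucose/18
= 2·138 + 109/18
= 276 + 6.06
= 282.06 mOsm/kg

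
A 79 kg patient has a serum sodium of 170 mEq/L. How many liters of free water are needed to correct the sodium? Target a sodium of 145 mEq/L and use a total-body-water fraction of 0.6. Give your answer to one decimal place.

8.2 L

TBW = 0.6 · 79 = 47.4 L
Free water deficit = TBW · (Na/145 − 1)
= 47.4 · (170/145 − 1)
= 47.4 · 0.1724
= 8.17 L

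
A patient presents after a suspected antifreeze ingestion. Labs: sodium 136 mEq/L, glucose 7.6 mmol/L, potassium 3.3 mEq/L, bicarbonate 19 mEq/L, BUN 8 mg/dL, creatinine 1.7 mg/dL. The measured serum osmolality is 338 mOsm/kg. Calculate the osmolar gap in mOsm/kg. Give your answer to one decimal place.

55.5 mOsm/kg

Calculated osmolality = 2·Na + glucose + BUN/2.8
= 2·136 + 7.6 + 8/2.8
= 272 + 7.60 + 2.86
= 282.46 mOsm/kg ≈ 282.5 mOsm/kg
Osmolar gap = measured − calculated = 338 − 282.5 = 55.5 mOsm/kg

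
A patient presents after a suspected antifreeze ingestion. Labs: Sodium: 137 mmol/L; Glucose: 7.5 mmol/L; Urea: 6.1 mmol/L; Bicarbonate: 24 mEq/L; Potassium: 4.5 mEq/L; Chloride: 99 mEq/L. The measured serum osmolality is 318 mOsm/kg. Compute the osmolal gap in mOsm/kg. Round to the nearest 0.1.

Calculated osmolality = 2·Na + glucose + urea
= 2·137 + 7.5 + 6.1
= 274 + 7.50 + 6.10
= 287.6 mOsm/kg ≈ 287.6 mOsm/kg
Osmolar gap = measured − calculated = 318 − 287.6 = 30.4 mOsm/kg

30.4 mOsm/kg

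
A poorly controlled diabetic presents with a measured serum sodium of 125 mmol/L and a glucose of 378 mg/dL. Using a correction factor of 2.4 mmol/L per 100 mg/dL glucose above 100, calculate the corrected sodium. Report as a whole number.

132 mmol/L

Corrected Na = measured Na + 2.4 · (glucose − 100)/100
= 125 + 2.4 · (378 − 100)/100
= 125 + 6.7
= 131.7 mmol/L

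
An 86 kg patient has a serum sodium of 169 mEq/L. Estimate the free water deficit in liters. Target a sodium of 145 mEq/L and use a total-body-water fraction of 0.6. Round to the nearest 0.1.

TBW = 0.6 · 86 = 51.6 L
Free water deficit = TBW · (Na/145 − 1)
= 51.6 · (169/145 − 1)
= 51.6 · 0.1655
= 8.54 L

8.5 L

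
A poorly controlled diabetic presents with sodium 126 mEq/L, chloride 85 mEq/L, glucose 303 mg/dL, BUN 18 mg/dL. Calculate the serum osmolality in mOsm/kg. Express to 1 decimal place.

Calculated osmolality = 2·Na + glucose/18 + BUN/2.8
= 2·126 + 303/18 + 18/2.8
= 252 + 16.83 + 6.43
= 275.26 mOsm/kg

275.3 mOsm/kg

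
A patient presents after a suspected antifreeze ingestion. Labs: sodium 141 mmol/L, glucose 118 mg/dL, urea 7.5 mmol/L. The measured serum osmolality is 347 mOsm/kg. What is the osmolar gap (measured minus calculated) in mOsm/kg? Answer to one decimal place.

50.9 mOsm/kg

Calculated osmolality = 2·Na + glucose/18 + urea
= 2·141 + 118/18 + 7.5
= 282 + 6.56 + 7.50
= 296.06 mOsm/kg ≈ 296.1 mOsm/kg
Osmolar gap = measured − calculated = 347 − 296.1 = 50.9 mOsm/kg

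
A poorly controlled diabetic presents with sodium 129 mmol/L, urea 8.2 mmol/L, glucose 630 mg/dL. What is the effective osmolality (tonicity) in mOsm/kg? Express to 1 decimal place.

Effective osmolality excludes urea (freely permeant across cell membranes):
2·Na + glucose/18
= 2·129 + 630/18
= 258 + 35
= 293 mOsm/kg

293.0 mOsm/kg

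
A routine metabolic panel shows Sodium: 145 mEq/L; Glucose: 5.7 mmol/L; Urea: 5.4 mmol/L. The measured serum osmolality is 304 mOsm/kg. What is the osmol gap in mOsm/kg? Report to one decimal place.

Calculated osmolality = 2·Na + glucose + urea
= 2·145 + 5.7 + 5.4
= 290 + 5.70 + 5.40
= 301.1 mOsm/kg ≈ 301.1 mOsm/kg
Osmolar gap = measured − calculated = 304 − 301.1 = 2.9 mOsm/kg

2.9 mOsm/kg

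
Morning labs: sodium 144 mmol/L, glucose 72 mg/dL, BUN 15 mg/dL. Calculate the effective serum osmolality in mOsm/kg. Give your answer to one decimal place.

Effective osmolality excludes urea (freely permeant across cell membranes):
2·Na + glucose/18
= 2·144 + 72/18
= 288 + 4
= 292 mOsm/kg

292.0 mOsm/kg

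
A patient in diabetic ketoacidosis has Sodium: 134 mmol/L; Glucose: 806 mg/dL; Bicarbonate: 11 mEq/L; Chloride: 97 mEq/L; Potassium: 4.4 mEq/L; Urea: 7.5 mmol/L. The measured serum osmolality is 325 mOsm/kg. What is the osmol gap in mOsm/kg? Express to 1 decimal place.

Calculated osmolality = 2·Na + glucose/18 + urea
= 2·134 + 806/18 + 7.5
= 268 + 44.78 + 7.50
= 320.28 mOsm/kg ≈ 320.3 mOsm/kg
Osmolar gap = measured − calculated = 325 − 320.3 = 4.7 mOsm/kg

4.7 mOsm/kg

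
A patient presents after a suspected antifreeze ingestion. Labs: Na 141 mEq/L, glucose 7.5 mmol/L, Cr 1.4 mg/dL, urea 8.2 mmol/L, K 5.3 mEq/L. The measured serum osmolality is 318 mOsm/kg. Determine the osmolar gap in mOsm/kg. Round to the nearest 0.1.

Calculated osmolality = 2·Na + glucose + urea
= 2·141 + 7.5 + 8.2
= 282 + 7.50 + 8.20
= 297.7 mOsm/kg ≈ 297.7 mOsm/kg
Osmolar gap = measured − calculated = 318 − 297.7 = 20.3 mOsm/kg

20.3 mOsm/kg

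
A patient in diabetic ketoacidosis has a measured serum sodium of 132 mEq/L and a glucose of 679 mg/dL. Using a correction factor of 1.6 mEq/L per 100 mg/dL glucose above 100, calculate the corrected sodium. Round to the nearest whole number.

141 mEq/L

Corrected Na = measured Na + 1.6 · (glucose − 100)/100
= 132 + 1.6 · (679 − 100)/100
= 132 + 9.3
= 141.3 mEq/L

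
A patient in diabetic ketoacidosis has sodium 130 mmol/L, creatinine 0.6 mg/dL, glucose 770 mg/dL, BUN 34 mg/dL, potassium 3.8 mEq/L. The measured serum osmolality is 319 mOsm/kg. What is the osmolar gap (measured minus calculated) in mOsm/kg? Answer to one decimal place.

Calculated osmolality = 2·Na + glucose/18 + BUN/2.8
= 2·130 + 770/18 + 34/2.8
= 260 + 42.78 + 12.14
= 314.92 mOsm/kg ≈ 314.9 mOsm/kg
Osmolar gap = measured − calculated = 319 − 314.9 = 4.1 mOsm/kg

4.1 mOsm/kg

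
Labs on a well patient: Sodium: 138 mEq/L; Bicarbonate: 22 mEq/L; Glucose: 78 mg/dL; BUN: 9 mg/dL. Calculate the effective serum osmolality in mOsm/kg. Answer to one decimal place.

Effective osmolality excludes urea (freely permeant across cell membranes):
2·Na + glucose/18
= 2·138 + 78/18
= 276 + 4.33
= 280.33 mOsm/kg

280.3 mOsm/kg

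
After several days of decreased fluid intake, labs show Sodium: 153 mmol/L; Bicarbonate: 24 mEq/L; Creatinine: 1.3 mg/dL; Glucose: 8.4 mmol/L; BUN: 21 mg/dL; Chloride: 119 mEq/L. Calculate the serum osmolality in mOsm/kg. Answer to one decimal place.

321.9 mOsm/kg

Calculated osmolality = 2·Na + glucose + BUN/2.8
= 2·153 + 8.4 + 21/2.8
= 306 + 8.40 + 7.50
= 321.9 mOsm/kg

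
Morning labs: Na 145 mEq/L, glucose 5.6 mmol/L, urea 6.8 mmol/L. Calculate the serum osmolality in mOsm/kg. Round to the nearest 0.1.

302.4 mOsm/kg

Calculated osmolality = 2·Na + glucose + urea
= 2·145 + 5.6 + 6.8
= 290 + 5.60 + 6.80
= 302.4 mOsm/kg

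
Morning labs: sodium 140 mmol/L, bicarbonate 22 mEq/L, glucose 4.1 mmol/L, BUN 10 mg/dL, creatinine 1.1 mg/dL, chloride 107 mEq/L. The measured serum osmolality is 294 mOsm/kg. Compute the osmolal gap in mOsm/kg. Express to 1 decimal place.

6.3 mOsm/kg

Calculated osmolality = 2·Na + glucose + BUN/2.8
= 2·140 + 4.1 + 10/2.8
= 280 + 4.10 + 3.57
= 287.67 mOsm/kg ≈ 287.7 mOsm/kg
Osmolar gap = measured − calculated = 294 − 287.7 = 6.3 mOsm/kg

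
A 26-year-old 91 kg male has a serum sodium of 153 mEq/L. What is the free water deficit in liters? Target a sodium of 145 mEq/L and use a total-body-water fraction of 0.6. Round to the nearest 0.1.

3.0 L

TBW = 0.6 · 91 = 54.6 L
Free water deficit = TBW · (Na/145 − 1)
= 54.6 · (153/145 − 1)
= 54.6 · 0.0552
= 3.01 L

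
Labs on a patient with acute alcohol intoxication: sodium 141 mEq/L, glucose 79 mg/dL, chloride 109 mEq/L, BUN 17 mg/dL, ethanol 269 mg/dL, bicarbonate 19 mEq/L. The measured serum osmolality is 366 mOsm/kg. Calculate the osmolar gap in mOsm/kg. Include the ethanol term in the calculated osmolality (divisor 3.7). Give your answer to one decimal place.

Calculated osmolality = 2·Na + glucose/18 + BUN/2.8 + ethanol/3.7
= 2·141 + 79/18 + 17/2.8 + 269/3.7
= 282 + 4.39 + 6.07 + 72.70
= 365.16 mOsm/kg ≈ 365.2 mOsm/kg
Osmolar gap = measured − calculated = 366 − 365.2 = 0.8 mOsm/kg

0.8 mOsm/kg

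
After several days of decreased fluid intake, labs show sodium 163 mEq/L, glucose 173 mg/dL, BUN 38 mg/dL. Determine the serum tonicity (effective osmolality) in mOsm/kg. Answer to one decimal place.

335.6 mOsm/kg

Effective osmolality excludes urea (freely permeant across cell membranes):
2·Na + glucose/18
= 2·163 + 173/18
= 326 + 9.61
= 335.61 mOsm/kg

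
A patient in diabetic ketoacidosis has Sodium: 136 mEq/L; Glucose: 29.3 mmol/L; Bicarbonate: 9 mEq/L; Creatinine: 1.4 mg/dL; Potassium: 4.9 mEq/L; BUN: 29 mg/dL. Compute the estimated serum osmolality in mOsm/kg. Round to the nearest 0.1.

311.7 mOsm/kg

Calculated osmolality = 2·Na + glucose + BUN/2.8
= 2·136 + 29.3 + 29/2.8
= 272 + 29.30 + 10.36
= 311.66 mOsm/kg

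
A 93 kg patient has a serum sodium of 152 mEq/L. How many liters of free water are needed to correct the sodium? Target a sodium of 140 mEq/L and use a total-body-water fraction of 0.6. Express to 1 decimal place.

4.8 L

TBW = 0.6 · 93 = 55.8 L
Free water deficit = TBW · (Na/140 − 1)
= 55.8 · (152/140 − 1)
= 55.8 · 0.0857
= 4.78 L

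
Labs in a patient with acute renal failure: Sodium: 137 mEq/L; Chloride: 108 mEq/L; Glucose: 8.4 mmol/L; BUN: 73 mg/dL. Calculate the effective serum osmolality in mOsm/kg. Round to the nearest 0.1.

282.4 mOsm/kg

Effective osmolality excludes urea (freely permeant across cell membranes):
2·Na + glucose
= 2·137 + 8.4
= 274 + 8.4
= 282.4 mOsm/kg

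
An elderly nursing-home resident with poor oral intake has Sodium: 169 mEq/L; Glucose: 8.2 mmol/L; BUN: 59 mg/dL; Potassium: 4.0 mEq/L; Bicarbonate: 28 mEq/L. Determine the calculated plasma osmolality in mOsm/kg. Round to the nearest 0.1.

Calculated osmolality = 2·Na + glucose + BUN/2.8
= 2·169 + 8.2 + 59/2.8
= 338 + 8.20 + 21.07
= 367.27 mOsm/kg

367.3 mOsm/kg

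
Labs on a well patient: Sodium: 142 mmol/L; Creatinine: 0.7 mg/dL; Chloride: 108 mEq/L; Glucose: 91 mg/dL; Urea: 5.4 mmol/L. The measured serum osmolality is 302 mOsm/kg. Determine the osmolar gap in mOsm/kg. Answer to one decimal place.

Calculated osmolality = 2·Na + glucose/18 + urea
= 2·142 + 91/18 + 5.4
= 284 + 5.06 + 5.40
= 294.46 mOsm/kg ≈ 294.5 mOsm/kg
Osmolar gap = measured − calculated = 302 − 294.5 = 7.5 mOsm/kg

7.5 mOsm/kg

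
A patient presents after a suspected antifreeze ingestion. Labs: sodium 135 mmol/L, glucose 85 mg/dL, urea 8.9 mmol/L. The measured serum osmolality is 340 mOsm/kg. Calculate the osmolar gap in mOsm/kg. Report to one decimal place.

Calculated osmolality = 2·Na + glucose/18 + urea
= 2·135 + 85/18 + 8.9
= 270 + 4.72 + 8.90
= 283.62 mOsm/kg ≈ 283.6 mOsm/kg
Osmolar gap = measured − calculated = 340 − 283.6 = 56.4 mOsm/kg

56.4 mOsm/kg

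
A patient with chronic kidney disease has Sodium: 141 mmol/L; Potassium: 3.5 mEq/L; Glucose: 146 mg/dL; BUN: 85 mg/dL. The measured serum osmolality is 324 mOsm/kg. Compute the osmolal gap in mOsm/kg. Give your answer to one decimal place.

3.5 mOsm/kg

Calculated osmolality = 2·Na + glucose/18 + BUN/2.8
= 2·141 + 146/18 + 85/2.8
= 282 + 8.11 + 30.36
= 320.47 mOsm/kg ≈ 320.5 mOsm/kg
Osmolar gap = measured − calculated = 324 − 320.5 = 3.5 mOsm/kg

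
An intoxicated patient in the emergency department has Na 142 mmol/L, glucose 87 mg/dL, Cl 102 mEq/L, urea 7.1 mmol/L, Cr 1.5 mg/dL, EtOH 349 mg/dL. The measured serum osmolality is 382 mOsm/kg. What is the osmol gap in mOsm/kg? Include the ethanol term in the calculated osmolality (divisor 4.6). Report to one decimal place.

10.2 mOsm/kg

Calculated osmolality = 2·Na + glucose/18 + urea + ethanol/4.6
= 2·142 + 87/18 + 7.1 + 349/4.6
= 284 + 4.83 + 7.10 + 75.87
= 371.8 mOsm/kg ≈ 371.8 mOsm/kg
Osmolar gap = measured − calculated = 382 − 371.8 = 10.2 mOsm/kg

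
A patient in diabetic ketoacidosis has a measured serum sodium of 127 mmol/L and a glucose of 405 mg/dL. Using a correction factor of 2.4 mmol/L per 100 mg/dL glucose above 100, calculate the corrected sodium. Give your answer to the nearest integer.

134 mmol/L

Corrected Na = measured Na + 2.4 · (glucose − 100)/100
= 127 + 2.4 · (405 − 100)/100
= 127 + 7.3
= 134.3 mmol/L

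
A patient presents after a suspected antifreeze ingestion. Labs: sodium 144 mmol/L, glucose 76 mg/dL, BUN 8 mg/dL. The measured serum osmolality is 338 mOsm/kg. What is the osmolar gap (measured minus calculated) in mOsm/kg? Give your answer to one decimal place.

42.9 mOsm/kg

Calculated osmolality = 2·Na + glucose/18 + BUN/2.8
= 2·144 + 76/18 + 8/2.8
= 288 + 4.22 + 2.86
= 295.08 mOsm/kg ≈ 295.1 mOsm/kg
Osmolar gap = measured − calculated = 338 − 295.1 = 42.9 mOsm/kg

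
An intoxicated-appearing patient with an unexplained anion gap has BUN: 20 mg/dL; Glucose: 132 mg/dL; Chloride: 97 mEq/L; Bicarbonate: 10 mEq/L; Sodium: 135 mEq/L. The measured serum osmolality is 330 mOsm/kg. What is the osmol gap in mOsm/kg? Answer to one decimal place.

45.5 mOsm/kg

Calculated osmolality = 2·Na + glucose/18 + BUN/2.8
= 2·135 + 132/18 + 20/2.8
= 270 + 7.33 + 7.14
= 284.47 mOsm/kg ≈ 284.5 mOsm/kg
Osmolar gap = measured − calculated = 330 − 284.5 = 45.5 mOsm/kg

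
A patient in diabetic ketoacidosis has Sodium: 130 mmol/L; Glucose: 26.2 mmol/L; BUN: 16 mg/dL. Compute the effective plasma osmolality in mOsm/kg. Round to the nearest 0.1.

286.2 mOsm/kg

Effective osmolality excludes urea (freely permeant across cell membranes):
2·Na + glucose
= 2·130 + 26.2
= 260 + 26.2
= 286.2 mOsm/kg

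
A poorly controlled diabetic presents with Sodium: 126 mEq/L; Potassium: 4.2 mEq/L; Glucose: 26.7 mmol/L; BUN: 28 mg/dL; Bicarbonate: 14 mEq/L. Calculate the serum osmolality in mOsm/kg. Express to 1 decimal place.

288.7 mOsm/kg

Calculated osmolality = 2·Na + glucose + BUN/2.8
= 2·126 + 26.7 + 28/2.8
= 252 + 26.70 + 10
= 288.7 mOsm/kg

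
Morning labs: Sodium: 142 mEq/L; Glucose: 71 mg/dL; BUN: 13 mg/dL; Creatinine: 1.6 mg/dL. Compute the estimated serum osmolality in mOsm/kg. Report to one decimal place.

Calculated osmolality = 2·Na + glucose/18 + BUN/2.8
= 2·142 + 71/18 + 13/2.8
= 284 + 3.94 + 4.64
= 292.58 mOsm/kg

292.6 mOsm/kg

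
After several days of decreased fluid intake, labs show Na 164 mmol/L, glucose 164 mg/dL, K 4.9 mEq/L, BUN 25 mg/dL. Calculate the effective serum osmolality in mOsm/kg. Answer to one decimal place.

337.1 mOsm/kg

Effective osmolality excludes urea (freely permeant across cell membranes):
2·Na + glucose/18
= 2·164 + 164/18
= 328 + 9.11
= 337.11 mOsm/kg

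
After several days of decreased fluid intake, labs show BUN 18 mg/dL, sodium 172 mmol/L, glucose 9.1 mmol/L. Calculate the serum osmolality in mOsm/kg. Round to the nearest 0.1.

Calculated osmolality = 2·Na + glucose + BUN/2.8
= 2·172 + 9.1 + 18/2.8
= 344 + 9.10 + 6.43
= 359.53 mOsm/kg

359.5 mOsm/kg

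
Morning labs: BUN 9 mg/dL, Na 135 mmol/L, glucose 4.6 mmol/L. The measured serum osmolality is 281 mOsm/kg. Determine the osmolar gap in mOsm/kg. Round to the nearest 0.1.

Calculated osmolality = 2·Na + glucose + BUN/2.8
= 2·135 + 4.6 + 9/2.8
= 270 + 4.60 + 3.21
= 277.81 mOsm/kg ≈ 277.8 mOsm/kg
Osmolar gap = measured − calculated = 281 − 277.8 = 3.2 mOsm/kg

3.2 mOsm/kg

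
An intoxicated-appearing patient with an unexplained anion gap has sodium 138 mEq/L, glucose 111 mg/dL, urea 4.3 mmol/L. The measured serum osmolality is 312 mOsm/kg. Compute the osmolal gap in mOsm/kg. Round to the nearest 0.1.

Calculated osmolality = 2·Na + glucose/18 + urea
= 2·138 + 111/18 + 4.3
= 276 + 6.17 + 4.30
= 286.47 mOsm/kg ≈ 286.5 mOsm/kg
Osmolar gap = measured − calculated = 312 − 286.5 = 25.5 mOsm/kg

25.5 mOsm/kg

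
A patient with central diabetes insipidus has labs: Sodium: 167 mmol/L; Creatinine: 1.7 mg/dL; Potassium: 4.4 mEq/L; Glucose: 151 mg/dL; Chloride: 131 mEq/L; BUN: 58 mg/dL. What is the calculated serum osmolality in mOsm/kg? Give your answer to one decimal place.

363.1 mOsm/kg

Calculated osmolality = 2·Na + glucose/18 + BUN/2.8
= 2·167 + 151/18 + 58/2.8
= 334 + 8.39 + 20.71
= 363.1 mOsm/kg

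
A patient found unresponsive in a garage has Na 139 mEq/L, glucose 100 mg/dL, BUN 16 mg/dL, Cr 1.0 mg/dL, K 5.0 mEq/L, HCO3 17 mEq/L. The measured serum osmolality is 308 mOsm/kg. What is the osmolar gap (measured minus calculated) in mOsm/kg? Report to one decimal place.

18.7 mOsm/kg

Calculated osmolality = 2·Na + glucose/18 + BUN/2.8
= 2·139 + 100/18 + 16/2.8
= 278 + 5.56 + 5.71
= 289.27 mOsm/kg ≈ 289.3 mOsm/kg
Osmolar gap = measured − calculated = 308 − 289.3 = 18.7 mOsm/kg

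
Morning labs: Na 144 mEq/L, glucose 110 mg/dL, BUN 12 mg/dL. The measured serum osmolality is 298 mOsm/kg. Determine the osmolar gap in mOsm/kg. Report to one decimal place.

-0.4 mOsm/kg

Calculated osmolality = 2·Na + glucose/18 + BUN/2.8
= 2·144 + 110/18 + 12/2.8
= 288 + 6.11 + 4.29
= 298.4 mOsm/kg ≈ 298.4 mOsm/kg
Osmolar gap = measured − calculated = 298 − 298.4 = -0.4 mOsm/kg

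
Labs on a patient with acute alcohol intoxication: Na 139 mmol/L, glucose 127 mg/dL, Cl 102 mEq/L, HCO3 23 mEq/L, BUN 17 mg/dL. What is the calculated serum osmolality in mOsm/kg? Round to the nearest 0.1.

291.1 mOsm/kg

Calculated osmolality = 2·Na + glucose/18 + BUN/2.8
= 2·139 + 127/18 + 17/2.8
= 278 + 7.06 + 6.07
= 291.13 mOsm/kg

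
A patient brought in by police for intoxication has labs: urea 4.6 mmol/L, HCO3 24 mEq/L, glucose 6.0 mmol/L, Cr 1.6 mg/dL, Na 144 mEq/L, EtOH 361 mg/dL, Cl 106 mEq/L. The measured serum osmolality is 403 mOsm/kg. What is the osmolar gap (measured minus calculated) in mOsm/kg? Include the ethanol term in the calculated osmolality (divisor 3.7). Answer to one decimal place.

Calculated osmolality = 2·Na + glucose + urea + ethanol/3.7
= 2·144 + 6 + 4.6 + 361/3.7
= 288 + 6 + 4.60 + 97.57
= 396.17 mOsm/kg ≈ 396.2 mOsm/kg
Osmolar gap = measured − calculated = 403 − 396.2 = 6.8 mOsm/kg

6.8 mOsm/kg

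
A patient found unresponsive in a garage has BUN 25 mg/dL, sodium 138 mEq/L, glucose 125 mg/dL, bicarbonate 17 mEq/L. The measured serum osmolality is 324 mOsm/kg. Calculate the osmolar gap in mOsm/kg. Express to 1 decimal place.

Calculated osmolality = 2·Na + glucose/18 + BUN/2.8
= 2·138 + 125/18 + 25/2.8
= 276 + 6.94 + 8.93
= 291.87 mOsm/kg ≈ 291.9 mOsm/kg
Osmolar gap = measured − calculated = 324 − 291.9 = 32.1 mOsm/kg

32.1 mOsm/kg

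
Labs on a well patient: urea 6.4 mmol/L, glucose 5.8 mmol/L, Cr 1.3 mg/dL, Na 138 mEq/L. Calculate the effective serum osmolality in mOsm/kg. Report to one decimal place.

Effective osmolality excludes urea (freely permeant across cell membranes):
2·Na + glucose
= 2·138 + 5.8
= 276 + 5.8
= 281.8 mOsm/kg

281.8 mOsm/kg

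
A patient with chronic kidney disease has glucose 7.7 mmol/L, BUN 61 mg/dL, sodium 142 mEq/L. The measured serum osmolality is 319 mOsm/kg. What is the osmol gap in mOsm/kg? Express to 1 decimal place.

5.5 mOsm/kg

Calculated osmolality = 2·Na + glucose + BUN/2.8
= 2·142 + 7.7 + 61/2.8
= 284 + 7.70 + 21.79
= 313.49 mOsm/kg ≈ 313.5 mOsm/kg
Osmolar gap = measured − calculated = 319 − 313.5 = 5.5 mOsm/kg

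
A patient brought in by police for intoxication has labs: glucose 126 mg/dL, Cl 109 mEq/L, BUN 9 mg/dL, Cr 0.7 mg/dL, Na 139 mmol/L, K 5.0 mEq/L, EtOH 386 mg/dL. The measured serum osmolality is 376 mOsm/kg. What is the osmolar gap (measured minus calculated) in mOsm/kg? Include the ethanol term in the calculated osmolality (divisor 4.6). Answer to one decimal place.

3.9 mOsm/kg

Calculated osmolality = 2·Na + glucose/18 + BUN/2.8 + ethanol/4.6
= 2·139 + 126/18 + 9/2.8 + 386/4.6
= 278 + 7 + 3.21 + 83.91
= 372.12 mOsm/kg ≈ 372.1 mOsm/kg
Osmolar gap = measured − calculated = 376 − 372.1 = 3.9 mOsm/kg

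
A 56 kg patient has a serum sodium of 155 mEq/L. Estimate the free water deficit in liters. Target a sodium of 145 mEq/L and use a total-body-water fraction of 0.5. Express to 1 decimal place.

1.9 L

TBW = 0.5 · 56 = 28 L
Free water deficit = TBW · (Na/145 − 1)
= 28 · (155/145 − 1)
= 28 · 0.069
= 1.93 L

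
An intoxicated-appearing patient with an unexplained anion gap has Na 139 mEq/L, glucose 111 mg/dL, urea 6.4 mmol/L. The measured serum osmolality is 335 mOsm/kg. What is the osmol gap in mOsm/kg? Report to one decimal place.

Calculated osmolality = 2·Na + glucose/18 + urea
= 2·139 + 111/18 + 6.4
= 278 + 6.17 + 6.40
= 290.57 mOsm/kg ≈ 290.6 mOsm/kg
Osmolar gap = measured − calculated = 335 − 290.6 = 44.4 mOsm/kg

44.4 mOsm/kg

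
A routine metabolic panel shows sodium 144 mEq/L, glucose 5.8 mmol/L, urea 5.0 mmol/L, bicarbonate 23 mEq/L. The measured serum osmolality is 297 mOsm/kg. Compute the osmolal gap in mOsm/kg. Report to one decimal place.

Calculated osmolality = 2·Na + glucose + urea
= 2·144 + 5.8 + 5
= 288 + 5.80 + 5
= 298.8 mOsm/kg ≈ 298.8 mOsm/kg
Osmolar gap = measured − calculated = 297 − 298.8 = -1.8 mOsm/kg

-1.8 mOsm/kg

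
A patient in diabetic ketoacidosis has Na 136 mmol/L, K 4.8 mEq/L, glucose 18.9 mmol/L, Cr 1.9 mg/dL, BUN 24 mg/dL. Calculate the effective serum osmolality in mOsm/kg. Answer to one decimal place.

290.9 mOsm/kg

Effective osmolality excludes urea (freely permeant across cell membranes):
2·Na + glucose
= 2·136 + 18.9
= 272 + 18.9
= 290.9 mOsm/kg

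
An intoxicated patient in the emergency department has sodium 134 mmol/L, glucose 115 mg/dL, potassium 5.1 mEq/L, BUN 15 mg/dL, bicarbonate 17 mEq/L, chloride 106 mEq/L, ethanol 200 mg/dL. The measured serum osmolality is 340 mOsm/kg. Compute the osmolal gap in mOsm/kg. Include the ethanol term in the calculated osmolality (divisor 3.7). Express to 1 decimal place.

6.2 mOsm/kg

Calculated osmolality = 2·Na + glucose/18 + BUN/2.8 + ethanol/3.7
= 2·134 + 115/18 + 15/2.8 + 200/3.7
= 268 + 6.39 + 5.36 + 54.05
= 333.8 mOsm/kg ≈ 333.8 mOsm/kg
Osmolar gap = measured − calculated = 340 − 333.8 = 6.2 mOsm/kg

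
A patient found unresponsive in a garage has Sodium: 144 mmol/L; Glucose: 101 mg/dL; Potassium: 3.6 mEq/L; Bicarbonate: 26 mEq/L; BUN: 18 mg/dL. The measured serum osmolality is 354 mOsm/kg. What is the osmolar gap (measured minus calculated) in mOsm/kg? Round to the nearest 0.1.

Calculated osmolality = 2·Na + glucose/18 + BUN/2.8
= 2·144 + 101/18 + 18/2.8
= 288 + 5.61 + 6.43
= 300.04 mOsm/kg ≈ 300.0 mOsm/kg
Osmolar gap = measured − calculated = 354 − 300.0 = 54.0 mOsm/kg

54.0 mOsm/kg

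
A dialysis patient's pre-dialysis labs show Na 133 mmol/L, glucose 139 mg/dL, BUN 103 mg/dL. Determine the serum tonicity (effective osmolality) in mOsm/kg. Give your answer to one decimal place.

273.7 mOsm/kg

Effective osmolality excludes urea (freely permeant across cell membranes):
2·Na + glucose/18
= 2·133 + 139/18
= 266 + 7.72
= 273.72 mOsm/kg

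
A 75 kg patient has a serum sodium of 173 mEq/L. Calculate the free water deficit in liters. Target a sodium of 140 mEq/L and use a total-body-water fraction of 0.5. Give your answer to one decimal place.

TBW = 0.5 · 75 = 37.5 L
Free water deficit = TBW · (Na/140 − 1)
= 37.5 · (173/140 − 1)
= 37.5 · 0.2357
= 8.84 L

8.8 L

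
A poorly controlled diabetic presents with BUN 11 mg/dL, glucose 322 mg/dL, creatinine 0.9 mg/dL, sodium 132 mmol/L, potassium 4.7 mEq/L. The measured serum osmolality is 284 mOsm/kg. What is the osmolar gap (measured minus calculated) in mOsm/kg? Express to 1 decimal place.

-1.8 mOsm/kg

Calculated osmolality = 2·Na + glucose/18 + BUN/2.8
= 2·132 + 322/18 + 11/2.8
= 264 + 17.89 + 3.93
= 285.82 mOsm/kg ≈ 285.8 mOsm/kg
Osmolar gap = measured − calculated = 284 − 285.8 = -1.8 mOsm/kg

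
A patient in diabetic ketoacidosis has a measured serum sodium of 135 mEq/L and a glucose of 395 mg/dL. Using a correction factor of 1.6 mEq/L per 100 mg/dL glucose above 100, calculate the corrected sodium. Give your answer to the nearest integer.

140 mEq/L

Corrected Na = measured Na + 1.6 · (glucose − 100)/100
= 135 + 1.6 · (395 − 100)/100
= 135 + 4.7
= 139.7 mEq/L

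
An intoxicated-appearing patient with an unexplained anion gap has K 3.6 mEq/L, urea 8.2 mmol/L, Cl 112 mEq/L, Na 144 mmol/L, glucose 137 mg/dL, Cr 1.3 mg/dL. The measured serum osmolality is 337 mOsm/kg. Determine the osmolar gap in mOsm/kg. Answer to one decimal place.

33.2 mOsm/kg

Calculated osmolality = 2·Na + glucose/18 + urea
= 2·144 + 137/18 + 8.2
= 288 + 7.61 + 8.20
= 303.81 mOsm/kg ≈ 303.8 mOsm/kg
Osmolar gap = measured − calculated = 337 − 303.8 = 33.2 mOsm/kg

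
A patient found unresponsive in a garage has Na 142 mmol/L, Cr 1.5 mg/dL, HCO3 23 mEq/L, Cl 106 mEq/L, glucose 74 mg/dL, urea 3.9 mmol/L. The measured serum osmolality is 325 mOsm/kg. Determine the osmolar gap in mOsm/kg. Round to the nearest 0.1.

33.0 mOsm/kg

Calculated osmolality = 2·Na + glucose/18 + urea
= 2·142 + 74/18 + 3.9
= 284 + 4.11 + 3.90
= 292.01 mOsm/kg ≈ 292.0 mOsm/kg
Osmolar gap = measured − calculated = 325 − 292.0 = 33.0 mOsm/kg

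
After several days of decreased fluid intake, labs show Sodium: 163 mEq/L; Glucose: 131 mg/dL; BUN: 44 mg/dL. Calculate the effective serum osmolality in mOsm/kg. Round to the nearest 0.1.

333.3 mOsm/kg

Effective osmolality excludes urea (freely permeant across cell membranes):
2·Na + glucose/18
= 2·163 + 131/18
= 326 + 7.28
= 333.28 mOsm/kg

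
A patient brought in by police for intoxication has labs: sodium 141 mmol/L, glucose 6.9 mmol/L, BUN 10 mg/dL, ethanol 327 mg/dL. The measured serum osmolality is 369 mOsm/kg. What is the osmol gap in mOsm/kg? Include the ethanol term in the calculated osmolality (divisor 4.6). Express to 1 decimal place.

Calculated osmolality = 2·Na + glucose + BUN/2.8 + ethanol/4.6
= 2·141 + 6.9 + 10/2.8 + 327/4.6
= 282 + 6.90 + 3.57 + 71.09
= 363.56 mOsm/kg ≈ 363.6 mOsm/kg
Osmolar gap = measured − calculated = 369 − 363.6 = 5.4 mOsm/kg

5.4 mOsm/kg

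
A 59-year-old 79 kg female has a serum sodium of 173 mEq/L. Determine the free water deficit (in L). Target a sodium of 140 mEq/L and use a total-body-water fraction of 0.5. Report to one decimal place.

TBW = 0.5 · 79 = 39.5 L
Free water deficit = TBW · (Na/140 − 1)
= 39.5 · (173/140 − 1)
= 39.5 · 0.2357
= 9.31 L

9.3 L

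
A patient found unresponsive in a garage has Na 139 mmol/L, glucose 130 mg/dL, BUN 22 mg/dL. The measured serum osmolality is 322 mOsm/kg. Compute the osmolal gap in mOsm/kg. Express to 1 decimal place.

28.9 mOsm/kg

Calculated osmolality = 2·Na + glucose/18 + BUN/2.8
= 2·139 + 130/18 + 22/2.8
= 278 + 7.22 + 7.86
= 293.08 mOsm/kg ≈ 293.1 mOsm/kg
Osmolar gap = measured − calculated = 322 − 293.1 = 28.9 mOsm/kg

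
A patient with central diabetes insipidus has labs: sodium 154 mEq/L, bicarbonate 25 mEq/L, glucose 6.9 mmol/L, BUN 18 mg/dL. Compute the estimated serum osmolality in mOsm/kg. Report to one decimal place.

Calculated osmolality = 2·Na + glucose + BUN/2.8
= 2·154 + 6.9 + 18/2.8
= 308 + 6.90 + 6.43
= 321.33 mOsm/kg

321.3 mOsm/kg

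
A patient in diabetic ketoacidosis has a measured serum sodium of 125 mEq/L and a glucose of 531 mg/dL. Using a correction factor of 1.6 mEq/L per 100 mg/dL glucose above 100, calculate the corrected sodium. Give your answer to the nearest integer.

Corrected Na = measured Na + 1.6 · (glucose − 100)/100
= 125 + 1.6 · (531 − 100)/100
= 125 + 6.9
= 131.9 mEq/L

132 mEq/L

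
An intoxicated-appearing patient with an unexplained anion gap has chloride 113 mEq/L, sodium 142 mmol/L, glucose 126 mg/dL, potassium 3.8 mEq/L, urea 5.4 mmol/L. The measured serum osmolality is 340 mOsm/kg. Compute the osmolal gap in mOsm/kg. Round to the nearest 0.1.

Calculated osmolality = 2·Na + glucose/18 + urea
= 2·142 + 126/18 + 5.4
= 284 + 7 + 5.40
= 296.4 mOsm/kg ≈ 296.4 mOsm/kg
Osmolar gap = measured − calculated = 340 − 296.4 = 43.6 mOsm/kg

43.6 mOsm/kg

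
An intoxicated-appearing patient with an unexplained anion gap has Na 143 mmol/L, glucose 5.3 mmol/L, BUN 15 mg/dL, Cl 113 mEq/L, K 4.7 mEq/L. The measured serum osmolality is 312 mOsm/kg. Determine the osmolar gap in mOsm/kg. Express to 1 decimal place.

15.3 mOsm/kg

Calculated osmolality = 2·Na + glucose + BUN/2.8
= 2·143 + 5.3 + 15/2.8
= 286 + 5.30 + 5.36
= 296.66 mOsm/kg ≈ 296.7 mOsm/kg
Osmolar gap = measured − calculated = 312 − 296.7 = 15.3 mOsm/kg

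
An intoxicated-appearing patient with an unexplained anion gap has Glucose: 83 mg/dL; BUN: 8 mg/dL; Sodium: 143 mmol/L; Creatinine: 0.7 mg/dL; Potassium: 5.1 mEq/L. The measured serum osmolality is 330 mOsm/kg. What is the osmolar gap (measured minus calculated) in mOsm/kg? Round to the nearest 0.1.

36.5 mOsm/kg

Calculated osmolality = 2·Na + glucose/18 + BUN/2.8
= 2·143 + 83/18 + 8/2.8
= 286 + 4.61 + 2.86
= 293.47 mOsm/kg ≈ 293.5 mOsm/kg
Osmolar gap = measured − calculated = 330 − 293.5 = 36.5 mOsm/kg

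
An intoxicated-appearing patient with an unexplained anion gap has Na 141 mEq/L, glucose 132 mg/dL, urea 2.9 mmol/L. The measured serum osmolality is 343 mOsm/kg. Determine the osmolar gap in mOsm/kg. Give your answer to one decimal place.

Calculated osmolality = 2·Na + glucose/18 + urea
= 2·141 + 132/18 + 2.9
= 282 + 7.33 + 2.90
= 292.23 mOsm/kg ≈ 292.2 mOsm/kg
Osmolar gap = measured − calculated = 343 − 292.2 = 50.8 mOsm/kg

50.8 mOsm/kg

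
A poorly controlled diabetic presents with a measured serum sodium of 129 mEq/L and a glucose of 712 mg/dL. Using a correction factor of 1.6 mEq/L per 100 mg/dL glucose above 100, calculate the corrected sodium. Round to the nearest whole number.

Corrected Na = measured Na + 1.6 · (glucose − 100)/100
= 129 + 1.6 · (712 − 100)/100
= 129 + 9.8
= 138.8 mEq/L

139 mEq/L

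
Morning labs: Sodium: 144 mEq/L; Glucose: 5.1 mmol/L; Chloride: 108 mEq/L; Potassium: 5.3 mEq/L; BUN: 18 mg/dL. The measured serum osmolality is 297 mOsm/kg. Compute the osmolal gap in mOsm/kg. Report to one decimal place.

-2.5 mOsm/kg

Calculated osmolality = 2·Na + glucose + BUN/2.8
= 2·144 + 5.1 + 18/2.8
= 288 + 5.10 + 6.43
= 299.53 mOsm/kg ≈ 299.5 mOsm/kg
Osmolar gap = measured − calculated = 297 − 299.5 = -2.5 mOsm/kg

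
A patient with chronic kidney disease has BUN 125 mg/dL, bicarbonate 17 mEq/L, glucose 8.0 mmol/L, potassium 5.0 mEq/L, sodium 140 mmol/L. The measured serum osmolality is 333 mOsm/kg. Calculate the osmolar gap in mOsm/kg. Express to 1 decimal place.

0.4 mOsm/kg

Calculated osmolality = 2·Na + glucose + BUN/2.8
= 2·140 + 8 + 125/2.8
= 280 + 8 + 44.64
= 332.64 mOsm/kg ≈ 332.6 mOsm/kg
Osmolar gap = measured − calculated = 333 − 332.6 = 0.4 mOsm/kg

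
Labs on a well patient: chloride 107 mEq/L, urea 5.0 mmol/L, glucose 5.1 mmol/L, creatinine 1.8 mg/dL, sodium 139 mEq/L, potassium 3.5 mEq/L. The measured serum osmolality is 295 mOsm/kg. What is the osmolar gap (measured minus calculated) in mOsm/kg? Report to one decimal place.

6.9 mOsm/kg

Calculated osmolality = 2·Na + glucose + urea
= 2·139 + 5.1 + 5
= 278 + 5.10 + 5
= 288.1 mOsm/kg ≈ 288.1 mOsm/kg
Osmolar gap = measured − calculated = 295 − 288.1 = 6.9 mOsm/kg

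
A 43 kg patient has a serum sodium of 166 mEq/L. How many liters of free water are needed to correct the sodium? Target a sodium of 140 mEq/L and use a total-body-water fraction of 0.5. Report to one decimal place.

4.0 L

TBW = 0.5 · 43 = 21.5 L
Free water deficit = TBW · (Na/140 − 1)
= 21.5 · (166/140 − 1)
= 21.5 · 0.1857
= 3.99 L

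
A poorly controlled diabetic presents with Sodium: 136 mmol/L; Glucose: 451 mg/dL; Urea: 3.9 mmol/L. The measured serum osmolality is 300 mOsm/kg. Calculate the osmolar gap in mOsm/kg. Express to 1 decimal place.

-1.0 mOsm/kg

Calculated osmolality = 2·Na + glucose/18 + urea
= 2·136 + 451/18 + 3.9
= 272 + 25.06 + 3.90
= 300.96 mOsm/kg ≈ 301.0 mOsm/kg
Osmolar gap = measured − calculated = 300 − 301.0 = -1.0 mOsm/kg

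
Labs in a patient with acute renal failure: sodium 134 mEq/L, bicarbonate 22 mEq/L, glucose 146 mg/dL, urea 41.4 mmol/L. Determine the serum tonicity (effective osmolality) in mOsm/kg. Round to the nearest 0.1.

Effective osmolality excludes urea (freely permeant across cell membranes):
2·Na + glucose/18
= 2·134 + 146/18
= 268 + 8.11
= 276.11 mOsm/kg

276.1 mOsm/kg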